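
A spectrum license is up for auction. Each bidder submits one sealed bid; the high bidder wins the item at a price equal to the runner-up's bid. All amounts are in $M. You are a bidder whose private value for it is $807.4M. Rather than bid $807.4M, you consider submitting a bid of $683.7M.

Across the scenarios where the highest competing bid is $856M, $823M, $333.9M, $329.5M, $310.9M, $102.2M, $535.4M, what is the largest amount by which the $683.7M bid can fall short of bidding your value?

$856M: same outcome either way → loss $0M.
$823M: same outcome either way → loss $0M.
$333.9M: same outcome either way → loss $0M.
$329.5M: same outcome either way → loss $0M.
$310.9M: same outcome either way → loss $0M.
$102.2M: same outcome either way → loss $0M.
$535.4M: same outcome either way → loss $0M.
Maximum loss: $0M.

$0M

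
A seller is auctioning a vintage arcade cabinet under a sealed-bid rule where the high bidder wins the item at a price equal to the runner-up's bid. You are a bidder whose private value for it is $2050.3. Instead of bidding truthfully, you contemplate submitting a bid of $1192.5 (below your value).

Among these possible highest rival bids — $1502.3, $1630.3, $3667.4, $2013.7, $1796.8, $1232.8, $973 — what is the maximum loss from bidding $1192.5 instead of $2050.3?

$817.5

$1502.3: truthful gives $548, deviation gives $0 → loss $548.
$1630.3: truthful gives $420, deviation gives $0 → loss $420.
$3667.4: same outcome either way → loss $0.
$2013.7: truthful gives $36.6, deviation gives $0 → loss $36.6.
$1796.8: truthful gives $253.5, deviation gives $0 → loss $253.5.
$1232.8: truthful gives $817.5, deviation gives $0 → loss $817.5.
$973: same outcome either way → loss $0.
Maximum loss: $817.5.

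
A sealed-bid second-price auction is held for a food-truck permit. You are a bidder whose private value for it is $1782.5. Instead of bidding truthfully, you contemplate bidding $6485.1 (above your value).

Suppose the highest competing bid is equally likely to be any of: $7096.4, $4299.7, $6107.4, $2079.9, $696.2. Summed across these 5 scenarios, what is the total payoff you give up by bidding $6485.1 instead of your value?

$7139.5

The deviation costs you only when the competing bid falls strictly between $1782.5 and $6485.1; elsewhere both bids give the same outcome.
$7096.4: outcomes coincide → loss $0.
$4299.7: truthful payoff $0, deviation payoff −$2517.2 → loss $2517.2.
$6107.4: truthful payoff $0, deviation payoff −$4324.9 → loss $4324.9.
$2079.9: truthful payoff $0, deviation payoff −$297.4 → loss $297.4.
$696.2: outcomes coincide → loss $0.
Total loss = $2517.2 + $4324.9 + $297.4 = $7139.5.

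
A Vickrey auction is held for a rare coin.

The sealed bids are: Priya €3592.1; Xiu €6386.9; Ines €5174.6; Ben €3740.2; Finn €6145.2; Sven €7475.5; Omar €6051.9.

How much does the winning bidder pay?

Highest bid: Sven at €7475.5, so Sven wins.
Second-highest bid: Xiu at €6386.9 — that is the price the winner pays.

€6386.9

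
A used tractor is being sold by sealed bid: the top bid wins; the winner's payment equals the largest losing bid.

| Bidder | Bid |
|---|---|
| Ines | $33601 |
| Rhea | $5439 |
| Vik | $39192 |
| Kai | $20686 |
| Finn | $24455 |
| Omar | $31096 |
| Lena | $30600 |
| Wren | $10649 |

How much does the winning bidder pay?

Highest bid: Vik at $39192, so Vik wins.
Second-highest bid: Ines at $33601 — that is the price the winner pays.

$33601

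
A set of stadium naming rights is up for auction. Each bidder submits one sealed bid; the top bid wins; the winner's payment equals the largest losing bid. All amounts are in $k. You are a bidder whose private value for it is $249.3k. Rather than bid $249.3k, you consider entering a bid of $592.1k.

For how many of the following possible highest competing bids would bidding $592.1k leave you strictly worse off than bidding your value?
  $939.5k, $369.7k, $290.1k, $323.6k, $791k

3

The deviation hurts exactly when the highest competing bid lies strictly between $249.3k and $592.1k — overbidding then wins at a price above your value.
$939.5k: above both → same outcome either way.
$369.7k: inside the interval → strictly worse (loss $120.4k).
$290.1k: inside the interval → strictly worse (loss $40.8k).
$323.6k: inside the interval → strictly worse (loss $74.3k).
$791k: above both → same outcome either way.
Count: 3.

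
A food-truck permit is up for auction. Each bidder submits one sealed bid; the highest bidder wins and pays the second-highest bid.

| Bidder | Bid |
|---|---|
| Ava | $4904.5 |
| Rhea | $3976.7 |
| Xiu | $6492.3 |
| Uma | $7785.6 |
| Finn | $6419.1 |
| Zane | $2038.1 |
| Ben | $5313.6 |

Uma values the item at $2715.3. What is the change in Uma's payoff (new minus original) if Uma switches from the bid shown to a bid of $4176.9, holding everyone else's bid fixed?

The highest bid among the other bidders is $6492.3; Uma's bid doesn't change that.
Original bid $7785.6: Uma is highest, pays the top rival bid $6492.3; payoff $2715.3 − $6492.3 = −$3777.
Alternative bid $4176.9: Uma is not highest (top rival bid is $6492.3); payoff $0.
Change in payoff = $0 − (−$3777) = $3777.

$3777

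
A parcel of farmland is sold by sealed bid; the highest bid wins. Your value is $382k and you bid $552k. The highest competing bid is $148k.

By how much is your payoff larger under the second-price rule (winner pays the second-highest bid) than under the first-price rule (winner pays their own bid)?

$404k

You have the highest bid, so you win under either rule.
Second-price: pay $148k → payoff $234k.
First-price: pay your own bid $552k → payoff −$170k.
Difference = $234k − (−$170k) = $404k.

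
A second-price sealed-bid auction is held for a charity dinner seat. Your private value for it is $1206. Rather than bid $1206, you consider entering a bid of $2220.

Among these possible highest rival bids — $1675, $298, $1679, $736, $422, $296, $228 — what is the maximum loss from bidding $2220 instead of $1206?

$473

$1675: truthful gives $0, deviation gives −$469 → loss $469.
$298: same outcome either way → loss $0.
$1679: truthful gives $0, deviation gives −$473 → loss $473.
$736: same outcome either way → loss $0.
$422: same outcome either way → loss $0.
$296: same outcome either way → loss $0.
$228: same outcome either way → loss $0.
Maximum loss: $473.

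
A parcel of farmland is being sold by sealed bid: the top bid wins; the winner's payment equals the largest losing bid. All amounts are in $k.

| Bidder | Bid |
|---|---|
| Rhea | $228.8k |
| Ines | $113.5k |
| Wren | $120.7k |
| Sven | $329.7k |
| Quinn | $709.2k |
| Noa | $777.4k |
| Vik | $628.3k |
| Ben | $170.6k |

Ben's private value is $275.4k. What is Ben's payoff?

Highest bid: Noa at $777.4k, so Noa wins.
Second-highest bid: Quinn at $709.2k — that is the price the winner pays.
Ben did not win, so Ben pays nothing and receives nothing: payoff $0k.

$0k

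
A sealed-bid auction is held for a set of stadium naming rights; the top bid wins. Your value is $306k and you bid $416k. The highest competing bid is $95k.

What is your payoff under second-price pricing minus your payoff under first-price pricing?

$321k

You have the highest bid, so you win under either rule.
Second-price: pay $95k → payoff $211k.
First-price: pay your own bid $416k → payoff −$110k.
Difference = $211k − (−$110k) = $321k.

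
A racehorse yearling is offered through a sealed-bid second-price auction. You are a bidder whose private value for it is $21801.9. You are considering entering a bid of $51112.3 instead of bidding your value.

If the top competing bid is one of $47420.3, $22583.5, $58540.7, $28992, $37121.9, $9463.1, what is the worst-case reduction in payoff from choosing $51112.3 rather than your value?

$47420.3: truthful gives $0, deviation gives −$25618.4 → loss $25618.4.
$22583.5: truthful gives $0, deviation gives −$781.6 → loss $781.6.
$58540.7: same outcome either way → loss $0.
$28992: truthful gives $0, deviation gives −$7190.1 → loss $7190.1.
$37121.9: truthful gives $0, deviation gives −$15320 → loss $15320.
$9463.1: same outcome either way → loss $0.
Maximum loss: $25618.4.

$25618.4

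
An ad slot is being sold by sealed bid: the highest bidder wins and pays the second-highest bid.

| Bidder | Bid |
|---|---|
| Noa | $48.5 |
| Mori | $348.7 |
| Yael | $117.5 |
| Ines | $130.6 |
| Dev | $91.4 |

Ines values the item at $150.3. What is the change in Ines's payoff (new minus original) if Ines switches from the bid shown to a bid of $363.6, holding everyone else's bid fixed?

The highest bid among the other bidders is $348.7; Ines's bid doesn't change that.
Original bid $130.6: Ines is not highest (top rival bid is $348.7); payoff $0.
Alternative bid $363.6: Ines is highest, pays the top rival bid $348.7; payoff $150.3 − $348.7 = −$198.4.
Change in payoff = −$198.4 − ($0) = −$198.4.

−$198.4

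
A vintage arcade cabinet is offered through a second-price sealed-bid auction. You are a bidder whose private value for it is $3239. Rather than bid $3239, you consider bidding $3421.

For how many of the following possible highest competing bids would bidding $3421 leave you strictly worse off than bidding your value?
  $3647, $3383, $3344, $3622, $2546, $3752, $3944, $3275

The deviation hurts exactly when the highest competing bid lies strictly between $3239 and $3421 — overbidding then wins at a price above your value.
$3647: above both → same outcome either way.
$3383: inside the interval → strictly worse (loss $144).
$3344: inside the interval → strictly worse (loss $105).
$3622: above both → same outcome either way.
$2546: below both → same outcome either way.
$3752: above both → same outcome either way.
$3944: above both → same outcome either way.
$3275: inside the interval → strictly worse (loss $36).
Count: 3.

3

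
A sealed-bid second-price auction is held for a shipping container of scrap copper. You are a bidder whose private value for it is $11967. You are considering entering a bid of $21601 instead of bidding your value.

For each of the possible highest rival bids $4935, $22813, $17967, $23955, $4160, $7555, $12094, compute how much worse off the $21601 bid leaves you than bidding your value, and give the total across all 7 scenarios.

The deviation costs you only when the competing bid falls strictly between $11967 and $21601; elsewhere both bids give the same outcome.
$4935: outcomes coincide → loss $0.
$22813: outcomes coincide → loss $0.
$17967: truthful payoff $0, deviation payoff −$6000 → loss $6000.
$23955: outcomes coincide → loss $0.
$4160: outcomes coincide → loss $0.
$7555: outcomes coincide → loss $0.
$12094: truthful payoff $0, deviation payoff −$127 → loss $127.
Total loss = $6000 + $127 = $6127.
Because the price is fixed by the runner-up's bid, deviating from your value can only change a good outcome into a bad one — never the reverse.

$6127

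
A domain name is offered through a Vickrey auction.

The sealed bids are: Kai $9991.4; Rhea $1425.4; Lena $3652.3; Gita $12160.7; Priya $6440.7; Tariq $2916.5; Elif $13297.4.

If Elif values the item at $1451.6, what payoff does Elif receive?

−$10709.1

Highest bid: Elif at $13297.4, so Elif wins.
Second-highest bid: Gita at $12160.7 — that is the price the winner pays.
Elif's payoff = value − price = $1451.6 − $12160.7 = −$10709.1.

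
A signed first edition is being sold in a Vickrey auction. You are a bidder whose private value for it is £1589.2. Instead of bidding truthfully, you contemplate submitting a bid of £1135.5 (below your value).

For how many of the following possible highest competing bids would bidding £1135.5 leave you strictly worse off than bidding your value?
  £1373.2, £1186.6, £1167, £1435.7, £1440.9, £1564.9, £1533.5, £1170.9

8

The deviation hurts exactly when the highest competing bid lies strictly between £1135.5 and £1589.2 — underbidding then forfeits a profitable win.
£1373.2: inside the interval → strictly worse (loss £216).
£1186.6: inside the interval → strictly worse (loss £402.6).
£1167: inside the interval → strictly worse (loss £422.2).
£1435.7: inside the interval → strictly worse (loss £153.5).
£1440.9: inside the interval → strictly worse (loss £148.3).
£1564.9: inside the interval → strictly worse (loss £24.3).
£1533.5: inside the interval → strictly worse (loss £55.7).
£1170.9: inside the interval → strictly worse (loss £418.3).
Count: 8.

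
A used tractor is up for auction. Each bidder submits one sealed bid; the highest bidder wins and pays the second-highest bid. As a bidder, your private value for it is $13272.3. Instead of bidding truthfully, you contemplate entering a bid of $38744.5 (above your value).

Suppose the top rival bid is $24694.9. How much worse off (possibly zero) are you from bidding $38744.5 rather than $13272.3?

$11422.6

Bidding your value $13272.3: you lose (since $13272.3 < $24694.9). Payoff $0.
Bidding $38744.5: you win and pay $24694.9. Payoff $13272.3 − $24694.9 = −$11422.6.
The competing bid $24694.9 lies between your value and your inflated bid, so overbidding wins an item priced above your value.
Loss from deviating = $0 − (−$11422.6) = $11422.6.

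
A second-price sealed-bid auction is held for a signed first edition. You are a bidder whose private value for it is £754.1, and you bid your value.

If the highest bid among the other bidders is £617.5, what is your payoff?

£136.6

Your bid £754.1 exceeds the highest competing bid £617.5, so you win.
In a second-price auction the winner pays the second-highest bid, £617.5.
Payoff = value − price = £754.1 − £617.5 = £136.6.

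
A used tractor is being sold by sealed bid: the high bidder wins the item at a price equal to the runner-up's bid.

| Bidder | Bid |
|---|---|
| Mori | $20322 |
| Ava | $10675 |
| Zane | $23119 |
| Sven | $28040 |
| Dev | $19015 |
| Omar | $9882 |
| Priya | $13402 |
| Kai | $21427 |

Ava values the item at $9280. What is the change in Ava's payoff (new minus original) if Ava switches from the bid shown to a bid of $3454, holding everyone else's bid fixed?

The highest bid among the other bidders is $28040; Ava's bid doesn't change that.
Original bid $10675: Ava is not highest (top rival bid is $28040); payoff $0.
Alternative bid $3454: Ava is not highest (top rival bid is $28040); payoff $0.
Change in payoff = $0 − ($0) = $0.

$0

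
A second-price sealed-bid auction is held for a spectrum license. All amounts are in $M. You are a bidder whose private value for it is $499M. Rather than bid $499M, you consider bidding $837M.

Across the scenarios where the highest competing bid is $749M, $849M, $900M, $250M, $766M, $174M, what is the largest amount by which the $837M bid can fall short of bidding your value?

$267M

$749M: truthful gives $0M, deviation gives −$250M → loss $250M.
$849M: same outcome either way → loss $0M.
$900M: same outcome either way → loss $0M.
$250M: same outcome either way → loss $0M.
$766M: truthful gives $0M, deviation gives −$267M → loss $267M.
$174M: same outcome either way → loss $0M.
Maximum loss: $267M.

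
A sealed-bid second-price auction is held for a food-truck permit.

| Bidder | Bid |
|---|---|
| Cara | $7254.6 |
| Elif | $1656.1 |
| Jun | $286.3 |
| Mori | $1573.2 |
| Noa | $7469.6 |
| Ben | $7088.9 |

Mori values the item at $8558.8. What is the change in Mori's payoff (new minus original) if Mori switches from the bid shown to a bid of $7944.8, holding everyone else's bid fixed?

The highest bid among the other bidders is $7469.6; Mori's bid doesn't change that.
Original bid $1573.2: Mori is not highest (top rival bid is $7469.6); payoff $0.
Alternative bid $7944.8: Mori is highest, pays the top rival bid $7469.6; payoff $8558.8 − $7469.6 = $1089.2.
Change in payoff = $1089.2 − ($0) = $1089.2.

$1089.2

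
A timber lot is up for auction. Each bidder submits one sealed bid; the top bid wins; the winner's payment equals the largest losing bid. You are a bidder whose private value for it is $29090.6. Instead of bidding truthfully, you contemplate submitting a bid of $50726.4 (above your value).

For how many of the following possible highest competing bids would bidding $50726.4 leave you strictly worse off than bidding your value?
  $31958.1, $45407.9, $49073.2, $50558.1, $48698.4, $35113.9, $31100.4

7

The deviation hurts exactly when the highest competing bid lies strictly between $29090.6 and $50726.4 — overbidding then wins at a price above your value.
$31958.1: inside the interval → strictly worse (loss $2867.5).
$45407.9: inside the interval → strictly worse (loss $16317.3).
$49073.2: inside the interval → strictly worse (loss $19982.6).
$50558.1: inside the interval → strictly worse (loss $21467.5).
$48698.4: inside the interval → strictly worse (loss $19607.8).
$35113.9: inside the interval → strictly worse (loss $6023.3).
$31100.4: inside the interval → strictly worse (loss $2009.8).
Count: 7.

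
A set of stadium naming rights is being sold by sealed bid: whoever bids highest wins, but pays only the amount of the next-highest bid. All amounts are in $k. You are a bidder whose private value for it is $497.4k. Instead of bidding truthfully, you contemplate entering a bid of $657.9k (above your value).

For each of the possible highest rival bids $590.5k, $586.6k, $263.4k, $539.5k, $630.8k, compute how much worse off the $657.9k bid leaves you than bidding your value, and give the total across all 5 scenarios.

$357.8k

The deviation costs you only when the competing bid falls strictly between $497.4k and $657.9k; elsewhere both bids give the same outcome.
$590.5k: truthful payoff $0k, deviation payoff −$93.1k → loss $93.1k.
$586.6k: truthful payoff $0k, deviation payoff −$89.2k → loss $89.2k.
$263.4k: outcomes coincide → loss $0k.
$539.5k: truthful payoff $0k, deviation payoff −$42.1k → loss $42.1k.
$630.8k: truthful payoff $0k, deviation payoff −$133.4k → loss $133.4k.
Total loss = $93.1k + $89.2k + $42.1k + $133.4k = $357.8k.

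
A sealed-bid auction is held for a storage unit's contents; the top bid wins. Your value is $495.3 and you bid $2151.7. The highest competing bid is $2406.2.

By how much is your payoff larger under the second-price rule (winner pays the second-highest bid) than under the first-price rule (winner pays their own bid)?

Your bid $2151.7 is below $2406.2, so you lose under either rule.
Payoff is $0 in both cases; difference = $0.

$0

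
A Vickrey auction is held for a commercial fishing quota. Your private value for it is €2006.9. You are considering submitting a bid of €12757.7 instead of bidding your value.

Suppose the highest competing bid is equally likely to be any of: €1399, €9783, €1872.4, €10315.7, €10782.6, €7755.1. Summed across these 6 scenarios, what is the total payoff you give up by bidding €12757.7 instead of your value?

€30608.8

The deviation costs you only when the competing bid falls strictly between €2006.9 and €12757.7; elsewhere both bids give the same outcome.
€1399: outcomes coincide → loss €0.
€9783: truthful payoff €0, deviation payoff −€7776.1 → loss €7776.1.
€1872.4: outcomes coincide → loss €0.
€10315.7: truthful payoff €0, deviation payoff −€8308.8 → loss €8308.8.
€10782.6: truthful payoff €0, deviation payoff −€8775.7 → loss €8775.7.
€7755.1: truthful payoff €0, deviation payoff −€5748.2 → loss €5748.2.
Total loss = €7776.1 + €8308.8 + €8775.7 + €5748.2 = €30608.8.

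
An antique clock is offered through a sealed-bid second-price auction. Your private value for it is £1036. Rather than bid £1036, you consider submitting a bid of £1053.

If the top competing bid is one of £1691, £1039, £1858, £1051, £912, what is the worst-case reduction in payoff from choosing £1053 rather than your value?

£1691: same outcome either way → loss £0.
£1039: truthful gives £0, deviation gives −£3 → loss £3.
£1858: same outcome either way → loss £0.
£1051: truthful gives £0, deviation gives −£15 → loss £15.
£912: same outcome either way → loss £0.
Maximum loss: £15.

£15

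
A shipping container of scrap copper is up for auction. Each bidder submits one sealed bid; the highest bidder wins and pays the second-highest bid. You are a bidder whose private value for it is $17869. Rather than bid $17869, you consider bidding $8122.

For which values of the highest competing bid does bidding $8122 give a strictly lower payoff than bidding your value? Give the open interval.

If the competing bid is below $8122, both bids win at the same price — no difference.
If it is above $17869, both bids lose — no difference.
If it lies strictly between $8122 and $17869, bidding your value wins at a price below your value (positive payoff) while bidding $8122 loses (payoff 0).
So the deviation strictly hurts on the open interval ($8122, $17869).

($8122, $17869)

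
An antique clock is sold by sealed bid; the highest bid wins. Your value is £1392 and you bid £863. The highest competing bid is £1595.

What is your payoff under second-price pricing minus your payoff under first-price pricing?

£0

Your bid £863 is below £1595, so you lose under either rule.
Payoff is £0 in both cases; difference = £0.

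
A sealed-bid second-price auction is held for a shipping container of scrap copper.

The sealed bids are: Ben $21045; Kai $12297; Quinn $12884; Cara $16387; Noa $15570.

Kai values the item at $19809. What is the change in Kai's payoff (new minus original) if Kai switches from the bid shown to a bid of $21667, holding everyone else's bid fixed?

The highest bid among the other bidders is $21045; Kai's bid doesn't change that.
Original bid $12297: Kai is not highest (top rival bid is $21045); payoff $0.
Alternative bid $21667: Kai is highest, pays the top rival bid $21045; payoff $19809 − $21045 = −$1236.
Change in payoff = −$1236 − ($0) = −$1236.

−$1236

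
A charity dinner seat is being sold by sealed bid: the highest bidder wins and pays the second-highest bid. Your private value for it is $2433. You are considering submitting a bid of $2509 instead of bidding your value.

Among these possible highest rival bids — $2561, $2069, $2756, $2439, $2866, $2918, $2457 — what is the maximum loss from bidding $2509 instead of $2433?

$2561: same outcome either way → loss $0.
$2069: same outcome either way → loss $0.
$2756: same outcome either way → loss $0.
$2439: truthful gives $0, deviation gives −$6 → loss $6.
$2866: same outcome either way → loss $0.
$2918: same outcome either way → loss $0.
$2457: truthful gives $0, deviation gives −$24 → loss $24.
Maximum loss: $24.

$24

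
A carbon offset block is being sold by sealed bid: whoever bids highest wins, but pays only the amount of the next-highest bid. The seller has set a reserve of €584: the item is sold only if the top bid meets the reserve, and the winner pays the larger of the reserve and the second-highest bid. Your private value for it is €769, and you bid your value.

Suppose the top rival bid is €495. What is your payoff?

Your bid €769 is the highest and exceeds the reserve.
Price = max(second-highest bid, reserve) = max(€495, €584) = €584.
Payoff = €769 − €584 = €185.

€185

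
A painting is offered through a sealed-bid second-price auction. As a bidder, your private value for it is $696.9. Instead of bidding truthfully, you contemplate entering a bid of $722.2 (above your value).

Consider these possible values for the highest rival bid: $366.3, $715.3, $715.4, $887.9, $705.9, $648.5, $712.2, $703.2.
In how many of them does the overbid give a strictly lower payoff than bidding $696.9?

The deviation hurts exactly when the highest competing bid lies strictly between $696.9 and $722.2 — overbidding then wins at a price above your value.
$366.3: below both → same outcome either way.
$715.3: inside the interval → strictly worse (loss $18.4).
$715.4: inside the interval → strictly worse (loss $18.5).
$887.9: above both → same outcome either way.
$705.9: inside the interval → strictly worse (loss $9).
$648.5: below both → same outcome either way.
$712.2: inside the interval → strictly worse (loss $15.3).
$703.2: inside the interval → strictly worse (loss $6.3).
Count: 5.

5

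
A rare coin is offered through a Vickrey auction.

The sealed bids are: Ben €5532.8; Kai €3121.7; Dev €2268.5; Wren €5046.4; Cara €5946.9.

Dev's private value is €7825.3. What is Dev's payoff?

€0

Highest bid: Cara at €5946.9, so Cara wins.
Second-highest bid: Ben at €5532.8 — that is the price the winner pays.
Dev did not win, so Dev pays nothing and receives nothing: payoff €0.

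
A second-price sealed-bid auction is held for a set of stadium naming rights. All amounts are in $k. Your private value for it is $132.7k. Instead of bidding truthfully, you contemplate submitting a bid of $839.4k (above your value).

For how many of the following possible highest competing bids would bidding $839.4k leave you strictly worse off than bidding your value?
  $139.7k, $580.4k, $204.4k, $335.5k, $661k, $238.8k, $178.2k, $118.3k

7

The deviation hurts exactly when the highest competing bid lies strictly between $132.7k and $839.4k — overbidding then wins at a price above your value.
$139.7k: inside the interval → strictly worse (loss $7k).
$580.4k: inside the interval → strictly worse (loss $447.7k).
$204.4k: inside the interval → strictly worse (loss $71.7k).
$335.5k: inside the interval → strictly worse (loss $202.8k).
$661k: inside the interval → strictly worse (loss $528.3k).
$238.8k: inside the interval → strictly worse (loss $106.1k).
$178.2k: inside the interval → strictly worse (loss $45.5k).
$118.3k: below both → same outcome either way.
Count: 7.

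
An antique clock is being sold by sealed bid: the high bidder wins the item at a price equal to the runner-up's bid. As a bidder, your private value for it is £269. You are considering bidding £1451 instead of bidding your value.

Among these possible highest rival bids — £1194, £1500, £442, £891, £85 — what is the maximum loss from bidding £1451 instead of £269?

£1194: truthful gives £0, deviation gives −£925 → loss £925.
£1500: same outcome either way → loss £0.
£442: truthful gives £0, deviation gives −£173 → loss £173.
£891: truthful gives £0, deviation gives −£622 → loss £622.
£85: same outcome either way → loss £0.
Maximum loss: £925.

£925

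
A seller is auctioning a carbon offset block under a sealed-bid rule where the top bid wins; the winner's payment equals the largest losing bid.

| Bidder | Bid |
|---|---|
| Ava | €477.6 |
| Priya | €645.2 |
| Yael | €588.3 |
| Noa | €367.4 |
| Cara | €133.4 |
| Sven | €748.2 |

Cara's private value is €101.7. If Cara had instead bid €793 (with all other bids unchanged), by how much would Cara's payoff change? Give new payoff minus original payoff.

−€646.5

The highest bid among the other bidders is €748.2; Cara's bid doesn't change that.
Original bid €133.4: Cara is not highest (top rival bid is €748.2); payoff €0.
Alternative bid €793: Cara is highest, pays the top rival bid €748.2; payoff €101.7 − €748.2 = −€646.5.
Change in payoff = −€646.5 − (€0) = −€646.5.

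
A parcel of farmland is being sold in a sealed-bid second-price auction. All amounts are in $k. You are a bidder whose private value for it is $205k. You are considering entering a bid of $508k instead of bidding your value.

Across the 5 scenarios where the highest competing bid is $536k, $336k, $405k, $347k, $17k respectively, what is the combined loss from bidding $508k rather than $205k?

The deviation costs you only when the competing bid falls strictly between $205k and $508k; elsewhere both bids give the same outcome.
$536k: outcomes coincide → loss $0k.
$336k: truthful payoff $0k, deviation payoff −$131k → loss $131k.
$405k: truthful payoff $0k, deviation payoff −$200k → loss $200k.
$347k: truthful payoff $0k, deviation payoff −$142k → loss $142k.
$17k: outcomes coincide → loss $0k.
Total loss = $131k + $200k + $142k = $473k.
Truthful bidding weakly dominates here: raising your bid can only win items priced above your value, and lowering it can only forfeit items priced below.

$473k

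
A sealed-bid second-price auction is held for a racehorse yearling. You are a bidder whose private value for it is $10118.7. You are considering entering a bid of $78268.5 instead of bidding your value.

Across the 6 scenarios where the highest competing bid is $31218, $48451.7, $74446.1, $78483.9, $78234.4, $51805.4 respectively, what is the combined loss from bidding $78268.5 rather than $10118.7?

The deviation costs you only when the competing bid falls strictly between $10118.7 and $78268.5; elsewhere both bids give the same outcome.
$31218: truthful payoff $0, deviation payoff −$21099.3 → loss $21099.3.
$48451.7: truthful payoff $0, deviation payoff −$38333 → loss $38333.
$74446.1: truthful payoff $0, deviation payoff −$64327.4 → loss $64327.4.
$78483.9: outcomes coincide → loss $0.
$78234.4: truthful payoff $0, deviation payoff −$68115.7 → loss $68115.7.
$51805.4: truthful payoff $0, deviation payoff −$41686.7 → loss $41686.7.
Total loss = $21099.3 + $38333 + $64327.4 + $68115.7 + $41686.7 = $233562.1.

$233562.1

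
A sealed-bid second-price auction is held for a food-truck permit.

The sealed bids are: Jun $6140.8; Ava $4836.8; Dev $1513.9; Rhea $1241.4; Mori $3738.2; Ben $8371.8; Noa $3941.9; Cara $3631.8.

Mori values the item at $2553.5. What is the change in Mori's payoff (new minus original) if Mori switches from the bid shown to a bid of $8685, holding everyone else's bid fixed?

−$5818.3

The highest bid among the other bidders is $8371.8; Mori's bid doesn't change that.
Original bid $3738.2: Mori is not highest (top rival bid is $8371.8); payoff $0.
Alternative bid $8685: Mori is highest, pays the top rival bid $8371.8; payoff $2553.5 − $8371.8 = −$5818.3.
Change in payoff = −$5818.3 − ($0) = −$5818.3.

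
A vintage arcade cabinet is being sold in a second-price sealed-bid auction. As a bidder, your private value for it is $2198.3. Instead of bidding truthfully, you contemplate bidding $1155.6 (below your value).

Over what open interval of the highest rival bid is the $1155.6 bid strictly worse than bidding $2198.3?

If the competing bid is below $1155.6, both bids win at the same price — no difference.
If it is above $2198.3, both bids lose — no difference.
If it lies strictly between $1155.6 and $2198.3, bidding your value wins at a price below your value (positive payoff) while bidding $1155.6 loses (payoff 0).
So the deviation strictly hurts on the open interval ($1155.6, $2198.3).

($1155.6, $2198.3)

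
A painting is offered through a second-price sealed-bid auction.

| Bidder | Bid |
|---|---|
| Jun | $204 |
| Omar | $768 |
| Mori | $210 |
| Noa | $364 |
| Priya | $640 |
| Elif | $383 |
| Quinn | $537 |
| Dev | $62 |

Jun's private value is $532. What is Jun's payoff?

$0

Highest bid: Omar at $768, so Omar wins.
Second-highest bid: Priya at $640 — that is the price the winner pays.
Jun did not win, so Jun pays nothing and receives nothing: payoff $0.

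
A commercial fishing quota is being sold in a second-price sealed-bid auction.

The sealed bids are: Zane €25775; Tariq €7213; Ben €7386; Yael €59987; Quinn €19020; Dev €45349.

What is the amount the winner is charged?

€45349

Highest bid: Yael at €59987, so Yael wins.
Second-highest bid: Dev at €45349 — that is the price the winner pays.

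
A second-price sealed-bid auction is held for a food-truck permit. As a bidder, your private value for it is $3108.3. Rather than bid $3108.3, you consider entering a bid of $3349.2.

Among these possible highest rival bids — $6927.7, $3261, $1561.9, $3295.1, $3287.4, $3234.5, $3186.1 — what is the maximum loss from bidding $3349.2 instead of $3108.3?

$186.8

$6927.7: same outcome either way → loss $0.
$3261: truthful gives $0, deviation gives −$152.7 → loss $152.7.
$1561.9: same outcome either way → loss $0.
$3295.1: truthful gives $0, deviation gives −$186.8 → loss $186.8.
$3287.4: truthful gives $0, deviation gives −$179.1 → loss $179.1.
$3234.5: truthful gives $0, deviation gives −$126.2 → loss $126.2.
$3186.1: truthful gives $0, deviation gives −$77.8 → loss $77.8.
Maximum loss: $186.8.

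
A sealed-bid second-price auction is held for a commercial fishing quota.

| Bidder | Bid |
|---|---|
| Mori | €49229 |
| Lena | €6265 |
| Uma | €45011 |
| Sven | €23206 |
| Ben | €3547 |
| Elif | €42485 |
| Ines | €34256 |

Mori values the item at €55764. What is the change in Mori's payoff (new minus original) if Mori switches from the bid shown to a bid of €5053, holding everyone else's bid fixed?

The highest bid among the other bidders is €45011; Mori's bid doesn't change that.
Original bid €49229: Mori is highest, pays the top rival bid €45011; payoff €55764 − €45011 = €10753.
Alternative bid €5053: Mori is not highest (top rival bid is €45011); payoff €0.
Change in payoff = €0 − (€10753) = −€10753.

−€10753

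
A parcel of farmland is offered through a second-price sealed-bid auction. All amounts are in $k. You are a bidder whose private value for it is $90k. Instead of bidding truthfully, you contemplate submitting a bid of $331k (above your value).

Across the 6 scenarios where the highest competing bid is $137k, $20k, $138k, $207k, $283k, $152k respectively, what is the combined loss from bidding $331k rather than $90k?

$467k

The deviation costs you only when the competing bid falls strictly between $90k and $331k; elsewhere both bids give the same outcome.
$137k: truthful payoff $0k, deviation payoff −$47k → loss $47k.
$20k: outcomes coincide → loss $0k.
$138k: truthful payoff $0k, deviation payoff −$48k → loss $48k.
$207k: truthful payoff $0k, deviation payoff −$117k → loss $117k.
$283k: truthful payoff $0k, deviation payoff −$193k → loss $193k.
$152k: truthful payoff $0k, deviation payoff −$62k → loss $62k.
Total loss = $47k + $48k + $117k + $193k + $62k = $467k.
In a second-price auction your bid sets only whether you win, not what you pay, so bidding your true value is weakly dominant.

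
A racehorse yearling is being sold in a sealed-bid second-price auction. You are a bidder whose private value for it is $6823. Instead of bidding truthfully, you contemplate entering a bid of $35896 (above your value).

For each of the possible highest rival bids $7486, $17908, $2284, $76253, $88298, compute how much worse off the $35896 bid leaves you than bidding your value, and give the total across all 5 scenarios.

$11748

The deviation costs you only when the competing bid falls strictly between $6823 and $35896; elsewhere both bids give the same outcome.
$7486: truthful payoff $0, deviation payoff −$663 → loss $663.
$17908: truthful payoff $0, deviation payoff −$11085 → loss $11085.
$2284: outcomes coincide → loss $0.
$76253: outcomes coincide → loss $0.
$88298: outcomes coincide → loss $0.
Total loss = $663 + $11085 = $11748.
In a second-price auction your bid sets only whether you win, not what you pay, so bidding your true value is weakly dominant.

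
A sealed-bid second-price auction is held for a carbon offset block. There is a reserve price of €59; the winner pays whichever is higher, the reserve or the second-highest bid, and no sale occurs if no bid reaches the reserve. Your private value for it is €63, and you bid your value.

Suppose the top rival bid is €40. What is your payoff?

Your bid €63 is the highest and exceeds the reserve.
Price = max(second-highest bid, reserve) = max(€40, €59) = €59.
Payoff = €63 − €59 = €4.

€4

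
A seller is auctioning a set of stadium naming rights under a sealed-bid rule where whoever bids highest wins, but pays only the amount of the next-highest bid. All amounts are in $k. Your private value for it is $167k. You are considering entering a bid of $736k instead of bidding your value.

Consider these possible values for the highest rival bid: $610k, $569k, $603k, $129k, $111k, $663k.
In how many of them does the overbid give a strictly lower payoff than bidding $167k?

4

The deviation hurts exactly when the highest competing bid lies strictly between $167k and $736k — overbidding then wins at a price above your value.
$610k: inside the interval → strictly worse (loss $443k).
$569k: inside the interval → strictly worse (loss $402k).
$603k: inside the interval → strictly worse (loss $436k).
$129k: below both → same outcome either way.
$111k: below both → same outcome either way.
$663k: inside the interval → strictly worse (loss $496k).
Count: 4.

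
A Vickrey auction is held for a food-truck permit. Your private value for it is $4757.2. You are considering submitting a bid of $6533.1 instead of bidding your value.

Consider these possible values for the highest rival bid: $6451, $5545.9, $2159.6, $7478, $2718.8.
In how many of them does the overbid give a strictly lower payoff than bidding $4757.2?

2

The deviation hurts exactly when the highest competing bid lies strictly between $4757.2 and $6533.1 — overbidding then wins at a price above your value.
$6451: inside the interval → strictly worse (loss $1693.8).
$5545.9: inside the interval → strictly worse (loss $788.7).
$2159.6: below both → same outcome either way.
$7478: above both → same outcome either way.
$2718.8: below both → same outcome either way.
Count: 2.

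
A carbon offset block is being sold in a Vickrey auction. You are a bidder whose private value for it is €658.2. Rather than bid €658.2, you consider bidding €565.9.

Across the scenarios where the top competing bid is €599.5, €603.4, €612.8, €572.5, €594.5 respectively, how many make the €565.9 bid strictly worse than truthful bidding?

5

The deviation hurts exactly when the highest competing bid lies strictly between €565.9 and €658.2 — underbidding then forfeits a profitable win.
€599.5: inside the interval → strictly worse (loss €58.7).
€603.4: inside the interval → strictly worse (loss €54.8).
€612.8: inside the interval → strictly worse (loss €45.4).
€572.5: inside the interval → strictly worse (loss €85.7).
€594.5: inside the interval → strictly worse (loss €63.7).
Count: 5.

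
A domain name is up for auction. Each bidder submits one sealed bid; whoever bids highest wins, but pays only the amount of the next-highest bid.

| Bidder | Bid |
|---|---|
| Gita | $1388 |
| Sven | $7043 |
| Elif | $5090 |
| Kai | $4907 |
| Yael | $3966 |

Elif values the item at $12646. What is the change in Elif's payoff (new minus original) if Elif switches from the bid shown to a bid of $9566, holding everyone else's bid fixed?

$5603

The highest bid among the other bidders is $7043; Elif's bid doesn't change that.
Original bid $5090: Elif is not highest (top rival bid is $7043); payoff $0.
Alternative bid $9566: Elif is highest, pays the top rival bid $7043; payoff $12646 − $7043 = $5603.
Change in payoff = $5603 − ($0) = $5603.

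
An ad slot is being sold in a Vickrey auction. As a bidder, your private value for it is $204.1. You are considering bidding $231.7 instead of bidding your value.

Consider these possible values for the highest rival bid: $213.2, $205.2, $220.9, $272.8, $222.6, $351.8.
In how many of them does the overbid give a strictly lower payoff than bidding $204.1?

The deviation hurts exactly when the highest competing bid lies strictly between $204.1 and $231.7 — overbidding then wins at a price above your value.
$213.2: inside the interval → strictly worse (loss $9.1).
$205.2: inside the interval → strictly worse (loss $1.1).
$220.9: inside the interval → strictly worse (loss $16.8).
$272.8: above both → same outcome either way.
$222.6: inside the interval → strictly worse (loss $18.5).
$351.8: above both → same outcome either way.
Count: 4.

4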